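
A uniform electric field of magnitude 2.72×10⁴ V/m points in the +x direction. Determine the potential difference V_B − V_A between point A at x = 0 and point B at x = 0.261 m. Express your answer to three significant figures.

-7100 V

In a uniform field, potential decreases in the direction of E: V_B − V_A = −E·Δx.
V_B − V_A = −(2.72×10⁴ V/m)(0.261 m) = -7100 V.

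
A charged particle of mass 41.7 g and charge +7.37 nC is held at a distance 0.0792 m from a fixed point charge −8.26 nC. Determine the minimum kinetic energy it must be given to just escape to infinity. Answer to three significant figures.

6.91×10⁻⁶ J

To just escape, total mechanical energy must reach zero at infinity: ½mv²_min + U = 0, so ½mv²_min = −U = |kQq|/r.
|U| = |kQq|/r = (8.99×10⁹ N·m²/C²)(8.26×10⁻⁹)(7.37×10⁻⁹)/(0.0792) = 6.91×10⁻⁶ J.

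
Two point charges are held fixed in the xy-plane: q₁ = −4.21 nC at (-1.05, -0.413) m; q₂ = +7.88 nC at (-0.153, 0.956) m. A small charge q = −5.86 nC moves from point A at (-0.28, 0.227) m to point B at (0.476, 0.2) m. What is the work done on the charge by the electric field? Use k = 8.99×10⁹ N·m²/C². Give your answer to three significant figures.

-5.22×10⁻⁸ J

The work done by the electric force is W_field = −ΔU = −q(V_B − V_A) = q(V_A − V_B).
At A: distances to the source charges are 1.00 m, 0.740 m; V_A = Σ kqᵢ/rᵢ = 57.9 V.
At B: distances to the source charges are 1.64 m, 0.983 m; V_B = Σ kqᵢ/rᵢ = 49.0 V.
ΔV = V_B − V_A = -8.91 V.
W_field = −qΔV = −(-5.86×10⁻⁹ C)(-8.91 V) = -5.22×10⁻⁸ J.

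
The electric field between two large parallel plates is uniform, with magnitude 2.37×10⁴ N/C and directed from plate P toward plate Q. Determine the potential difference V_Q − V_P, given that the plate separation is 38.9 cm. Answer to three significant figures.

-9220 V

In a uniform field, potential decreases in the direction of E: ΔV = −E·d for a displacement d parallel to E.
Going from P to Q is a displacement of 38.9 cm along the field, so V_Q − V_P = −Ed = -9220 V.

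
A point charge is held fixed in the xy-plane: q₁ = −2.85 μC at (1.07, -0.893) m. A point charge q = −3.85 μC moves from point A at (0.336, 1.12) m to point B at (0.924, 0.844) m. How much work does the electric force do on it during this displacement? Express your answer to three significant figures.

-0.0106 J

The work done by the electric force is W_field = −ΔU = −q(V_B − V_A) = q(V_A − V_B).
At A: distance to the source charge is 2.14 m; V_A = kq₁/r = -1.20×10⁴ V.
At B: distance to the source charge is 1.74 m; V_B = kq₁/r = -1.47×10⁴ V.
ΔV = V_B − V_A = -2740 V.
W_field = −qΔV = −(-3.85×10⁻⁶ C)(-2740 V) = -0.0106 J.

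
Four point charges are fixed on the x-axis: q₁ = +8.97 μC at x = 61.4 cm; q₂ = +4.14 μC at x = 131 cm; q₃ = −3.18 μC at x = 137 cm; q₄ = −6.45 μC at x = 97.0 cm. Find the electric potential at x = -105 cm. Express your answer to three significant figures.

Electric potential is a scalar, so the contributions from each charge add algebraically: V = Σ kqᵢ/rᵢ.
Distances from the field point to each charge: r₁ = 1.66 m, r₂ = 2.36 m, r₃ = 2.42 m, r₄ = 2.02 m.
V = k[(8.97×10⁻⁶)/(1.66) + (4.14×10⁻⁶)/(2.36) + (-3.18×10⁻⁶)/(2.42) + (-6.45×10⁻⁶)/(2.02)] = 2.37×10⁴ V.

2.37×10⁴ V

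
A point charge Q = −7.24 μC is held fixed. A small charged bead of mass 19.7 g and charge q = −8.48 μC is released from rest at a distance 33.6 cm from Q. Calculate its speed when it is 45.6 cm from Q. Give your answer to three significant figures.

Only the electrostatic force acts, so mechanical energy is conserved: ½mv² = U₁ − U₂ = kQq(1/r₁ − 1/r₂).
U₁ − U₂ = (8.99×10⁹ N·m²/C²)(-7.24×10⁻⁶ C)(-8.48×10⁻⁶ C)(1/0.336 − 1/0.456) = 0.432 J.
v = √(2·0.432/0.0197) = 6.62 m/s.

6.62 m/s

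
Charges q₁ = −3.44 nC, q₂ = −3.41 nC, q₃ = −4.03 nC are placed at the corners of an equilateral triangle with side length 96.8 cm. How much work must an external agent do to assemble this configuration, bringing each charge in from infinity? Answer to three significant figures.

The assembly work is the sum of pairwise potential energies, U = Σ_{i<j} kqᵢqⱼ/rᵢⱼ.
All three pair separations equal the side length, 0.968 m.
U = (1.09×10⁻⁷) + (1.29×10⁻⁷) + (1.28×10⁻⁷) = 3.65×10⁻⁷ J.

3.65×10⁻⁷ J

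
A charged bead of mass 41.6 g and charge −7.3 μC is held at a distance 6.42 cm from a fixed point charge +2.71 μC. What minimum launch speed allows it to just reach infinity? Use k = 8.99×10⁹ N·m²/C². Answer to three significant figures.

11.5 m/s

To just escape, total mechanical energy must reach zero at infinity: ½mv²_min + U = 0, so ½mv²_min = −U = |kQq|/r.
|U| = |kQq|/r = (8.99×10⁹ N·m²/C²)(2.71×10⁻⁶)(7.30×10⁻⁶)/(0.0642) = 2.77 J.
v_min = √(2|U|/m) = √(2·2.77/0.0416) = 11.5 m/s.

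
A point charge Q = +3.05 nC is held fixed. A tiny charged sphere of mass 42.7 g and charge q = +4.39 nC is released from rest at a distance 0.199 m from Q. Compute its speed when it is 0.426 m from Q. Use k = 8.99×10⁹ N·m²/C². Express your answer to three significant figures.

3.89×10⁻³ m/s

Only the electrostatic force acts, so mechanical energy is conserved: ½mv² = U₁ − U₂ = kQq(1/r₁ − 1/r₂).
U₁ − U₂ = (8.99×10⁹ N·m²/C²)(3.05×10⁻⁹ C)(4.39×10⁻⁹ C)(1/0.199 − 1/0.426) = 3.22×10⁻⁷ J.
v = √(2·3.22×10⁻⁷/0.0427) = 3.89×10⁻³ m/s.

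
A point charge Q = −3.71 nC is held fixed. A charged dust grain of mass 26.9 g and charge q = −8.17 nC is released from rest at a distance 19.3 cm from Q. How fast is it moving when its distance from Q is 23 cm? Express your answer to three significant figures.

4.11×10⁻³ m/s

Only the electrostatic force acts, so mechanical energy is conserved: ½mv² = U₁ − U₂ = kQq(1/r₁ − 1/r₂).
U₁ − U₂ = (8.99×10⁹ N·m²/C²)(-3.71×10⁻⁹ C)(-8.17×10⁻⁹ C)(1/0.193 − 1/0.230) = 2.27×10⁻⁷ J.
v = √(2·2.27×10⁻⁷/0.0269) = 4.11×10⁻³ m/s.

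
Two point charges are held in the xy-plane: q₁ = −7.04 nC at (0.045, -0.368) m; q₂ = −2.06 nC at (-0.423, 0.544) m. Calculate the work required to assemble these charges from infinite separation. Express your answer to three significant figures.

1.27×10⁻⁷ J

The work to assemble the configuration equals its total potential energy, U = Σ kqᵢqⱼ/rᵢⱼ over all pairs.
Pair separations: r₁₂ = 1.03 m.
U = (1.27×10⁻⁷) = 1.27×10⁻⁷ J.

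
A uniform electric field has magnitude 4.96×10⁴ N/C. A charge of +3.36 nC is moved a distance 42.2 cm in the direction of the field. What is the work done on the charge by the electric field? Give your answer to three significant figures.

The potential change for a displacement 42.2 cm in the direction of the field is ΔV = −Ed = -2.09×10⁴ V.
W_field = −qΔV = 7.03×10⁻⁵ J.

7.03×10⁻⁵ J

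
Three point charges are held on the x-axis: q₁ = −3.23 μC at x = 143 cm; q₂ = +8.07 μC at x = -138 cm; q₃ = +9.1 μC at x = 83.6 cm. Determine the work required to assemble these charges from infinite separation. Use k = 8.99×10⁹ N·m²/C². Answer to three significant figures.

-0.230 J

The assembly work is the sum of pairwise potential energies, U = Σ_{i<j} kqᵢqⱼ/rᵢⱼ.
Pair separations: r₁₂ = 2.81 m, r₁₃ = 0.594 m, r₂₃ = 2.22 m.
U = (-0.0834) + (-0.445) + (0.298) = -0.230 J.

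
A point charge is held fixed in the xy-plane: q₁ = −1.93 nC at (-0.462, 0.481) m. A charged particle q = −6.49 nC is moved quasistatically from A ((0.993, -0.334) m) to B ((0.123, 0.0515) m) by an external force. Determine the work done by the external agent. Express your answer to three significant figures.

For quasistatic motion the external work equals the change in potential energy: W_ext = qΔV = q(V_B − V_A).
At A: distance to the source charge is 1.67 m; V_A = kq₁/r = -10.4 V.
At B: distance to the source charge is 0.726 m; V_B = kq₁/r = -23.9 V.
ΔV = V_B − V_A = -13.5 V.
W_ext = qΔV = (-6.49×10⁻⁹ C)(-13.5 V) = 8.76×10⁻⁸ J.

8.76×10⁻⁸ J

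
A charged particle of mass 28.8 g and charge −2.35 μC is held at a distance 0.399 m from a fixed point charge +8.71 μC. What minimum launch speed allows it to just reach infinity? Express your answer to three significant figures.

To just escape, total mechanical energy must reach zero at infinity: ½mv²_min + U = 0, so ½mv²_min = −U = |kQq|/r.
|U| = |kQq|/r = (8.99×10⁹ N·m²/C²)(8.71×10⁻⁶)(2.35×10⁻⁶)/(0.399) = 0.461 J.
v_min = √(2|U|/m) = √(2·0.461/0.0288) = 5.66 m/s.

5.66 m/s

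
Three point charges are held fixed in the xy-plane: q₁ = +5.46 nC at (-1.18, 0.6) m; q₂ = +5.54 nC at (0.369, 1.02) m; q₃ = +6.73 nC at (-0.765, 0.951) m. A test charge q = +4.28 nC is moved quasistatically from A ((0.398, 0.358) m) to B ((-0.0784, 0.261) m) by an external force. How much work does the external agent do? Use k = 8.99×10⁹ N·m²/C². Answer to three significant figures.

3.86×10⁻⁸ J

For quasistatic motion the external work equals the change in potential energy: W_ext = qΔV = q(V_B − V_A).
At A: distances to the source charges are 1.60 m, 0.663 m, 1.31 m; V_A = Σ kqᵢ/rᵢ = 152 V.
At B: distances to the source charges are 1.15 m, 0.881 m, 0.973 m; V_B = Σ kqᵢ/rᵢ = 161 V.
ΔV = V_B − V_A = 9.02 V.
W_ext = qΔV = (4.28×10⁻⁹ C)(9.02 V) = 3.86×10⁻⁸ J.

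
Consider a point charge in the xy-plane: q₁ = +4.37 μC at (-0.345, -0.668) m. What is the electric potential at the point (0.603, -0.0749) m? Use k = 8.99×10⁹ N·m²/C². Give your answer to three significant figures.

3.51×10⁴ V

Electric potential is a scalar, so the contributions from each charge add algebraically: V = Σ kqᵢ/rᵢ.
Distances from the field point to each charge: r₁ = 1.12 m.
V = k[(4.37×10⁻⁶)/(1.12)] = 3.51×10⁴ V.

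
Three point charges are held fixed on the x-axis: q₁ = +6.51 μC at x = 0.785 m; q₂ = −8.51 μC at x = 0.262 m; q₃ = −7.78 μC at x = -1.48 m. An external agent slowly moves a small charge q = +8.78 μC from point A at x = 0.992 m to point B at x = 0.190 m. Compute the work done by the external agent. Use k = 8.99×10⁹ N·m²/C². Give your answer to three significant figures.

For quasistatic motion the external work equals the change in potential energy: W_ext = qΔV = q(V_B − V_A).
At A: distances to the source charges are 0.207 m, 0.730 m, 2.47 m; V_A = Σ kqᵢ/rᵢ = 1.50×10⁵ V.
At B: distances to the source charges are 0.595 m, 0.0720 m, 1.67 m; V_B = Σ kqᵢ/rᵢ = -1.01×10⁶ V.
ΔV = V_B − V_A = -1.16×10⁶ V.
W_ext = qΔV = (8.78×10⁻⁶ C)(-1.16×10⁶ V) = -10.1 J.

-10.1 J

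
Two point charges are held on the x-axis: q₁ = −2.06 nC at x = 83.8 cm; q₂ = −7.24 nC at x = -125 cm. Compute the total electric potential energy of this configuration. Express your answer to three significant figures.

The assembly work is the sum of pairwise potential energies, U = Σ_{i<j} kqᵢqⱼ/rᵢⱼ.
Pair separations: r₁₂ = 2.09 m.
U = (6.42×10⁻⁸) = 6.42×10⁻⁸ J.

6.42×10⁻⁸ J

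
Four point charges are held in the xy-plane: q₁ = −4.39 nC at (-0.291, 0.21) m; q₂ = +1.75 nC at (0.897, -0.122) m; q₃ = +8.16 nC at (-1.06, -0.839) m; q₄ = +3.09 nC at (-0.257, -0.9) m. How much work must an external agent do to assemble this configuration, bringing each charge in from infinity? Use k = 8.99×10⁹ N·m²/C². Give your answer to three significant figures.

The assembly work is the sum of pairwise potential energies, U = Σ_{i<j} kqᵢqⱼ/rᵢⱼ.
Pair separations: r₁₂ = 1.23 m, r₁₃ = 1.30 m, r₁₄ = 1.11 m, r₂₃ = 2.08 m, r₂₄ = 1.39 m, r₃₄ = 0.805 m.
Summing all 6 pair terms gives U = -3.54×10⁻⁸ J.

-3.54×10⁻⁸ J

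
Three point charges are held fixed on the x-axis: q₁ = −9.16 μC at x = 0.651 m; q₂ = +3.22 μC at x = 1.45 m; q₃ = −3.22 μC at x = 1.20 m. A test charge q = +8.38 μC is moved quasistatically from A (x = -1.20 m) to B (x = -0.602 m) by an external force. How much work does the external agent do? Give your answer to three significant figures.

For quasistatic motion the external work equals the change in potential energy: W_ext = qΔV = q(V_B − V_A).
At A: distances to the source charges are 1.85 m, 2.65 m, 2.40 m; V_A = Σ kqᵢ/rᵢ = -4.56×10⁴ V.
At B: distances to the source charges are 1.25 m, 2.05 m, 1.80 m; V_B = Σ kqᵢ/rᵢ = -6.77×10⁴ V.
ΔV = V_B − V_A = -2.21×10⁴ V.
W_ext = qΔV = (8.38×10⁻⁶ C)(-2.21×10⁴ V) = -0.185 J.

-0.185 J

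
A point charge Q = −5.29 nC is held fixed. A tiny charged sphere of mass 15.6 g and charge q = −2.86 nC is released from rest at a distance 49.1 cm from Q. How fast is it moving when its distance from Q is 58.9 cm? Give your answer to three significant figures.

2.43×10⁻³ m/s

Only the electrostatic force acts, so mechanical energy is conserved: ½mv² = U₁ − U₂ = kQq(1/r₁ − 1/r₂).
U₁ − U₂ = (8.99×10⁹ N·m²/C²)(-5.29×10⁻⁹ C)(-2.86×10⁻⁹ C)(1/0.491 − 1/0.589) = 4.61×10⁻⁸ J.
v = √(2·4.61×10⁻⁸/0.0156) = 2.43×10⁻³ m/s.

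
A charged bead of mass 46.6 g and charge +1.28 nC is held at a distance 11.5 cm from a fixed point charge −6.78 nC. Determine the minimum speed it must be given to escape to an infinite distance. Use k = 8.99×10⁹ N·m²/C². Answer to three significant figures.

To just escape, total mechanical energy must reach zero at infinity: ½mv²_min + U = 0, so ½mv²_min = −U = |kQq|/r.
|U| = |kQq|/r = (8.99×10⁹ N·m²/C²)(6.78×10⁻⁹)(1.28×10⁻⁹)/(0.115) = 6.78×10⁻⁷ J.
v_min = √(2|U|/m) = √(2·6.78×10⁻⁷/0.0466) = 5.40×10⁻³ m/s.

5.40×10⁻³ m/s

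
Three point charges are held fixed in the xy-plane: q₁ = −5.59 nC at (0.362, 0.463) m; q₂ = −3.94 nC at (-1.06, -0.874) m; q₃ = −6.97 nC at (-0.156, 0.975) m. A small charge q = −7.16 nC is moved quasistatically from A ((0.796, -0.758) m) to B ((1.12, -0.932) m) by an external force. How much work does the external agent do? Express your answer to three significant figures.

-1.02×10⁻⁷ J

For quasistatic motion the external work equals the change in potential energy: W_ext = qΔV = q(V_B − V_A).
At A: distances to the source charges are 1.30 m, 1.86 m, 1.98 m; V_A = Σ kqᵢ/rᵢ = -89.5 V.
At B: distances to the source charges are 1.59 m, 2.18 m, 2.29 m; V_B = Σ kqᵢ/rᵢ = -75.2 V.
ΔV = V_B − V_A = 14.3 V.
W_ext = qΔV = (-7.16×10⁻⁹ C)(14.3 V) = -1.02×10⁻⁷ J.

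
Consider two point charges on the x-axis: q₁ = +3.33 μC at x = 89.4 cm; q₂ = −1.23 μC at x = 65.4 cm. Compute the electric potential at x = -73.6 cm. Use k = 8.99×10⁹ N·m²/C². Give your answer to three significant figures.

1.04×10⁴ V

Electric potential is a scalar, so the contributions from each charge add algebraically: V = Σ kqᵢ/rᵢ.
Distances from the field point to each charge: r₁ = 1.63 m, r₂ = 1.39 m.
V = k[(3.33×10⁻⁶)/(1.63) + (-1.23×10⁻⁶)/(1.39)] = 1.04×10⁴ V.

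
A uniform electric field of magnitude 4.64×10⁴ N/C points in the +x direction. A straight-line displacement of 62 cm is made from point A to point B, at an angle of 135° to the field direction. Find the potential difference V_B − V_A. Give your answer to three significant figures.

2.03×10⁴ V

Only the component of displacement along E changes the potential: ΔV = −E·d·cosθ.
ΔV = −(4.64×10⁴ V/m)(0.620 m)cos135° = 2.03×10⁴ V.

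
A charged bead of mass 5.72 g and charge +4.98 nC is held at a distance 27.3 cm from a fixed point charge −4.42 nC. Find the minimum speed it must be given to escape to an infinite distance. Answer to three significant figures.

To just escape, total mechanical energy must reach zero at infinity: ½mv²_min + U = 0, so ½mv²_min = −U = |kQq|/r.
|U| = |kQq|/r = (8.99×10⁹ N·m²/C²)(4.42×10⁻⁹)(4.98×10⁻⁹)/(0.273) = 7.25×10⁻⁷ J.
v_min = √(2|U|/m) = √(2·7.25×10⁻⁷/5.72×10⁻³) = 0.0159 m/s.

0.0159 m/s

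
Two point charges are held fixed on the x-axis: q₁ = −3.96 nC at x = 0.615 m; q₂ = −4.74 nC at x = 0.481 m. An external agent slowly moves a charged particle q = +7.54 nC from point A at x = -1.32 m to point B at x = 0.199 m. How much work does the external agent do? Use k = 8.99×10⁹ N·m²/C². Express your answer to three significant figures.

-1.47×10⁻⁶ J

For quasistatic motion the external work equals the change in potential energy: W_ext = qΔV = q(V_B − V_A).
At A: distances to the source charges are 1.94 m, 1.80 m; V_A = Σ kqᵢ/rᵢ = -42.1 V.
At B: distances to the source charges are 0.416 m, 0.282 m; V_B = Σ kqᵢ/rᵢ = -237 V.
ΔV = V_B − V_A = -195 V.
W_ext = qΔV = (7.54×10⁻⁹ C)(-195 V) = -1.47×10⁻⁶ J.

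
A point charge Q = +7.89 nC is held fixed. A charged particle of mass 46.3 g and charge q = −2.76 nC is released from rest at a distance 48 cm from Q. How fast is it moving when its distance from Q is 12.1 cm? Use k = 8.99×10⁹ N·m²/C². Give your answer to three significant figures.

7.23×10⁻³ m/s

Only the electrostatic force acts, so mechanical energy is conserved: ½mv² = U₁ − U₂ = kQq(1/r₁ − 1/r₂).
U₁ − U₂ = (8.99×10⁹ N·m²/C²)(7.89×10⁻⁹ C)(-2.76×10⁻⁹ C)(1/0.480 − 1/0.121) = 1.21×10⁻⁶ J.
v = √(2·1.21×10⁻⁶/0.0463) = 7.23×10⁻³ m/s.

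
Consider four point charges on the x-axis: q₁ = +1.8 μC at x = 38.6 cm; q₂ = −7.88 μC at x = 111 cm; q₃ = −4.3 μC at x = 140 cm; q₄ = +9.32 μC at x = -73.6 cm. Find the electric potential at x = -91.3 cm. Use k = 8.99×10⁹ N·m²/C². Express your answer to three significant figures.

4.34×10⁵ V

The total potential is the scalar sum of each charge's contribution, V = Σ kqᵢ/rᵢ.
Distances from the field point to each charge: r₁ = 1.30 m, r₂ = 2.02 m, r₃ = 2.31 m, r₄ = 0.177 m.
V = k[(1.80×10⁻⁶)/(1.30) + (-7.88×10⁻⁶)/(2.02) + (-4.30×10⁻⁶)/(2.31) + (9.32×10⁻⁶)/(0.177)] = 4.34×10⁵ V.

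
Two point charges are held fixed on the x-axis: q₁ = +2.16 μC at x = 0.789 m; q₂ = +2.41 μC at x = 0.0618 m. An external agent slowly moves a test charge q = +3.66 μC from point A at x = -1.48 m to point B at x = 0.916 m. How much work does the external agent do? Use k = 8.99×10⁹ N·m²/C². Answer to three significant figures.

For quasistatic motion the external work equals the change in potential energy: W_ext = qΔV = q(V_B − V_A).
At A: distances to the source charges are 2.27 m, 1.54 m; V_A = Σ kqᵢ/rᵢ = 2.26×10⁴ V.
At B: distances to the source charges are 0.127 m, 0.854 m; V_B = Σ kqᵢ/rᵢ = 1.78×10⁵ V.
ΔV = V_B − V_A = 1.56×10⁵ V.
W_ext = qΔV = (3.66×10⁻⁶ C)(1.56×10⁵ V) = 0.570 J.

0.570 J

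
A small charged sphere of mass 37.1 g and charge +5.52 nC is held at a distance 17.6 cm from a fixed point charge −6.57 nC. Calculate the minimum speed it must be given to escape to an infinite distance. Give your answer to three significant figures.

To just escape, total mechanical energy must reach zero at infinity: ½mv²_min + U = 0, so ½mv²_min = −U = |kQq|/r.
|U| = |kQq|/r = (8.99×10⁹ N·m²/C²)(6.57×10⁻⁹)(5.52×10⁻⁹)/(0.176) = 1.85×10⁻⁶ J.
v_min = √(2|U|/m) = √(2·1.85×10⁻⁶/0.0371) = 9.99×10⁻³ m/s.

9.99×10⁻³ m/s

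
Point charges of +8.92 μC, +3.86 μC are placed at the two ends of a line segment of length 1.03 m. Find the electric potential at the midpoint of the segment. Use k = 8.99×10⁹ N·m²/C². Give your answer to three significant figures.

2.23×10⁵ V

The total potential is the scalar sum of each charge's contribution, V = Σ kqᵢ/rᵢ.
Each charge is 0.515 m from the midpoint.
V = k[(8.92×10⁻⁶)/(0.515) + (3.86×10⁻⁶)/(0.515)] = 2.23×10⁵ V.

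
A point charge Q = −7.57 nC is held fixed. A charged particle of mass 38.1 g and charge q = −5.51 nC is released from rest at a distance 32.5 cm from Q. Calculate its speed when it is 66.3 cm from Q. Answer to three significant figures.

5.56×10⁻³ m/s

Only the electrostatic force acts, so mechanical energy is conserved: ½mv² = U₁ − U₂ = kQq(1/r₁ − 1/r₂).
U₁ − U₂ = (8.99×10⁹ N·m²/C²)(-7.57×10⁻⁹ C)(-5.51×10⁻⁹ C)(1/0.325 − 1/0.663) = 5.88×10⁻⁷ J.
v = √(2·5.88×10⁻⁷/0.0381) = 5.56×10⁻³ m/s.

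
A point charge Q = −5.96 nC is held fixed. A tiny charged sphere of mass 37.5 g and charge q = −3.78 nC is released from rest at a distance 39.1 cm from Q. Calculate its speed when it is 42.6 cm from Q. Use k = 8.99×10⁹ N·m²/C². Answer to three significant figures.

Only the electrostatic force acts, so mechanical energy is conserved: ½mv² = U₁ − U₂ = kQq(1/r₁ − 1/r₂).
U₁ − U₂ = (8.99×10⁹ N·m²/C²)(-5.96×10⁻⁹ C)(-3.78×10⁻⁹ C)(1/0.391 − 1/0.426) = 4.26×10⁻⁸ J.
v = √(2·4.26×10⁻⁸/0.0375) = 1.51×10⁻³ m/s.

1.51×10⁻³ m/s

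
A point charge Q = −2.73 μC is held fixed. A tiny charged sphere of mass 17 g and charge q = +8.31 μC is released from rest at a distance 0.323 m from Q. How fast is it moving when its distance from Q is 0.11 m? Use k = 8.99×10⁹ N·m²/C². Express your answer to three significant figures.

Only the electrostatic force acts, so mechanical energy is conserved: ½mv² = U₁ − U₂ = kQq(1/r₁ − 1/r₂).
U₁ − U₂ = (8.99×10⁹ N·m²/C²)(-2.73×10⁻⁶ C)(8.31×10⁻⁶ C)(1/0.323 − 1/0.110) = 1.22 J.
v = √(2·1.22/0.0170) = 12.0 m/s.

12.0 m/s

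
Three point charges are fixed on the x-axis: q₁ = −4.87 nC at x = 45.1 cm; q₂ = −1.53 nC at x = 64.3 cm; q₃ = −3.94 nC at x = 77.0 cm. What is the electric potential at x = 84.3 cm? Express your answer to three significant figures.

Electric potential is a scalar, so the contributions from each charge add algebraically: V = Σ kqᵢ/rᵢ.
Distances from the field point to each charge: r₁ = 0.392 m, r₂ = 0.200 m, r₃ = 0.0730 m.
V = k[(-4.87×10⁻⁹)/(0.392) + (-1.53×10⁻⁹)/(0.200) + (-3.94×10⁻⁹)/(0.0730)] = -666 V.

-666 V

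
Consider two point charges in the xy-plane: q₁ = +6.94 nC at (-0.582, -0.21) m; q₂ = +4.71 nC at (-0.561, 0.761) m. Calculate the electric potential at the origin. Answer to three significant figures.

Electric potential is a scalar, so the contributions from each charge add algebraically: V = Σ kqᵢ/rᵢ.
Distances from the field point to each charge: r₁ = 0.619 m, r₂ = 0.945 m.
V = k[(6.94×10⁻⁹)/(0.619) + (4.71×10⁻⁹)/(0.945)] = 146 V.

146 V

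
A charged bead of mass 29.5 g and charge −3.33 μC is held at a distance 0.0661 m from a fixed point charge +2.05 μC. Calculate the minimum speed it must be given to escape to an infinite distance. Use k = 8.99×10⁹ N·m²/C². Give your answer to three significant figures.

7.93 m/s

To just escape, total mechanical energy must reach zero at infinity: ½mv²_min + U = 0, so ½mv²_min = −U = |kQq|/r.
|U| = |kQq|/r = (8.99×10⁹ N·m²/C²)(2.05×10⁻⁶)(3.33×10⁻⁶)/(0.0661) = 0.928 J.
v_min = √(2|U|/m) = √(2·0.928/0.0295) = 7.93 m/s.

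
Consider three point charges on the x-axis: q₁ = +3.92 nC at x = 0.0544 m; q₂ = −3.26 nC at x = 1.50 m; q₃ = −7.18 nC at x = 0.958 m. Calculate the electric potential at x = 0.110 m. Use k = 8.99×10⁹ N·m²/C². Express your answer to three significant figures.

537 V

Electric potential is a scalar, so the contributions from each charge add algebraically: V = Σ kqᵢ/rᵢ.
Distances from the field point to each charge: r₁ = 0.0556 m, r₂ = 1.39 m, r₃ = 0.848 m.
V = k[(3.92×10⁻⁹)/(0.0556) + (-3.26×10⁻⁹)/(1.39) + (-7.18×10⁻⁹)/(0.848)] = 537 V.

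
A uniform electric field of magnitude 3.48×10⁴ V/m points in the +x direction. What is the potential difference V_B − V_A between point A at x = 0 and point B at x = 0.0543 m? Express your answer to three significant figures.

-1890 V

In a uniform field, potential decreases in the direction of E: V_B − V_A = −E·Δx.
V_B − V_A = −(3.48×10⁴ V/m)(0.0543 m) = -1890 V.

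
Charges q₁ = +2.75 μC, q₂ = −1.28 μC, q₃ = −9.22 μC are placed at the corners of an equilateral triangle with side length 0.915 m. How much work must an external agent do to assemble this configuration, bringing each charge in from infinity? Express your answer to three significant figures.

The assembly work is the sum of pairwise potential energies, U = Σ_{i<j} kqᵢqⱼ/rᵢⱼ.
All three pair separations equal the side length, 0.915 m.
U = (-0.0346) + (-0.249) + (0.116) = -0.168 J.

-0.168 J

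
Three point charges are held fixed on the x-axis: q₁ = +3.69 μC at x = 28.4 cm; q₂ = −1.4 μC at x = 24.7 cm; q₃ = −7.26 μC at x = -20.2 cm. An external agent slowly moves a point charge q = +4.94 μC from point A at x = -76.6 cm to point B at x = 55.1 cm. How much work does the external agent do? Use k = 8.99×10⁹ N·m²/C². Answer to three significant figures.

For quasistatic motion the external work equals the change in potential energy: W_ext = qΔV = q(V_B − V_A).
At A: distances to the source charges are 1.05 m, 1.01 m, 0.564 m; V_A = Σ kqᵢ/rᵢ = -9.66×10⁴ V.
At B: distances to the source charges are 0.267 m, 0.304 m, 0.753 m; V_B = Σ kqᵢ/rᵢ = -3830 V.
ΔV = V_B − V_A = 9.27×10⁴ V.
W_ext = qΔV = (4.94×10⁻⁶ C)(9.27×10⁴ V) = 0.458 J.

0.458 J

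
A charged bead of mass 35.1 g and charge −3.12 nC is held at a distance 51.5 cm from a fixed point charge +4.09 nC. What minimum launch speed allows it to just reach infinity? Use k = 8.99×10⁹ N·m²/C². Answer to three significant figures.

To just escape, total mechanical energy must reach zero at infinity: ½mv²_min + U = 0, so ½mv²_min = −U = |kQq|/r.
|U| = |kQq|/r = (8.99×10⁹ N·m²/C²)(4.09×10⁻⁹)(3.12×10⁻⁹)/(0.515) = 2.23×10⁻⁷ J.
v_min = √(2|U|/m) = √(2·2.23×10⁻⁷/0.0351) = 3.56×10⁻³ m/s.

3.56×10⁻³ m/s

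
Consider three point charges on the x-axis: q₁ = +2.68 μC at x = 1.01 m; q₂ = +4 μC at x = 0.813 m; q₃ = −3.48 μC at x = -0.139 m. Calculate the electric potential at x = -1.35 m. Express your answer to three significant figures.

1000 V

The total potential is the scalar sum of each charge's contribution, V = Σ kqᵢ/rᵢ.
Distances from the field point to each charge: r₁ = 2.36 m, r₂ = 2.16 m, r₃ = 1.21 m.
V = k[(2.68×10⁻⁶)/(2.36) + (4.00×10⁻⁶)/(2.16) + (-3.48×10⁻⁶)/(1.21)] = 1000 V.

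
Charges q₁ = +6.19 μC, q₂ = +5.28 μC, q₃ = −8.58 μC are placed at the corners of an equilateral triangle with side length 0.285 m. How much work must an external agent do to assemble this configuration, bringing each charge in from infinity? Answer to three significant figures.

-2.07 J

The assembly work is the sum of pairwise potential energies, U = Σ_{i<j} kqᵢqⱼ/rᵢⱼ.
All three pair separations equal the side length, 0.285 m.
U = (1.03) + (-1.68) + (-1.43) = -2.07 J.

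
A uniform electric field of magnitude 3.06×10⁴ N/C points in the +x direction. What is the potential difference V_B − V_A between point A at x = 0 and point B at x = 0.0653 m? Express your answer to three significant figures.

In a uniform field, potential decreases in the direction of E: V_B − V_A = −E·Δx.
V_B − V_A = −(3.06×10⁴ V/m)(0.0653 m) = -2000 V.

-2000 V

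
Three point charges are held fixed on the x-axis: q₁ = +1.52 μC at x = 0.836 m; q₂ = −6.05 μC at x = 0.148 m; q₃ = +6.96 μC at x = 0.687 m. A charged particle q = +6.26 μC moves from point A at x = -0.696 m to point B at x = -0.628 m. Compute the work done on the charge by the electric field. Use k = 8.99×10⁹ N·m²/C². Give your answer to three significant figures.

The work done by the electric force is W_field = −ΔU = −q(V_B − V_A) = q(V_A − V_B).
At A: distances to the source charges are 1.53 m, 0.844 m, 1.38 m; V_A = Σ kqᵢ/rᵢ = -1.03×10⁴ V.
At B: distances to the source charges are 1.46 m, 0.776 m, 1.31 m; V_B = Σ kqᵢ/rᵢ = -1.32×10⁴ V.
ΔV = V_B − V_A = -2890 V.
W_field = −qΔV = −(6.26×10⁻⁶ C)(-2890 V) = 0.0181 J.

0.0181 J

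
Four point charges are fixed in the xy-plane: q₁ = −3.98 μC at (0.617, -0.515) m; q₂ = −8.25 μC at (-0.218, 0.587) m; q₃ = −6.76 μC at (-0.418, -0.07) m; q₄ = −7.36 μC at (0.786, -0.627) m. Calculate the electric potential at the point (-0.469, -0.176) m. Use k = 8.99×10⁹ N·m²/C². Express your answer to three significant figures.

Electric potential is a scalar, so the contributions from each charge add algebraically: V = Σ kqᵢ/rᵢ.
Distances from the field point to each charge: r₁ = 1.14 m, r₂ = 0.803 m, r₃ = 0.118 m, r₄ = 1.33 m.
V = k[(-3.98×10⁻⁶)/(1.14) + (-8.25×10⁻⁶)/(0.803) + (-6.76×10⁻⁶)/(0.118) + (-7.36×10⁻⁶)/(1.33)] = -6.90×10⁵ V.

-6.90×10⁵ V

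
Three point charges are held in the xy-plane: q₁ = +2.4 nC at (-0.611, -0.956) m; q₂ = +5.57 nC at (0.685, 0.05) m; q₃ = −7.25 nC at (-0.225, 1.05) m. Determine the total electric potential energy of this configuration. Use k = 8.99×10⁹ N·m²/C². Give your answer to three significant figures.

The assembly work is the sum of pairwise potential energies, U = Σ_{i<j} kqᵢqⱼ/rᵢⱼ.
Pair separations: r₁₂ = 1.64 m, r₁₃ = 2.04 m, r₂₃ = 1.35 m.
U = (7.33×10⁻⁸) + (-7.66×10⁻⁸) + (-2.69×10⁻⁷) = -2.72×10⁻⁷ J.

-2.72×10⁻⁷ J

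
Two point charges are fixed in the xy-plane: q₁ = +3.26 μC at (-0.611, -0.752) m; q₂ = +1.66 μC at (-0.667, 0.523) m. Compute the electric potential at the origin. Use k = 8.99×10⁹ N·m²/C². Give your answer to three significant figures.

4.79×10⁴ V

The total potential is the scalar sum of each charge's contribution, V = Σ kqᵢ/rᵢ.
Distances from the field point to each charge: r₁ = 0.969 m, r₂ = 0.848 m.
V = k[(3.26×10⁻⁶)/(0.969) + (1.66×10⁻⁶)/(0.848)] = 4.79×10⁴ V.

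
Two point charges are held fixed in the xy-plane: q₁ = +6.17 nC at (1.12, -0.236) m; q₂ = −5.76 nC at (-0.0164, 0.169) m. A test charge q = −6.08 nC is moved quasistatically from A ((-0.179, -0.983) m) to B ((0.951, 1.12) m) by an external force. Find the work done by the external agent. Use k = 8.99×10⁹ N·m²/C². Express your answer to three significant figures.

-6.03×10⁻⁸ J

For quasistatic motion the external work equals the change in potential energy: W_ext = qΔV = q(V_B − V_A).
At A: distances to the source charges are 1.50 m, 1.16 m; V_A = Σ kqᵢ/rᵢ = -7.49 V.
At B: distances to the source charges are 1.37 m, 1.36 m; V_B = Σ kqᵢ/rᵢ = 2.42 V.
ΔV = V_B − V_A = 9.91 V.
W_ext = qΔV = (-6.08×10⁻⁹ C)(9.91 V) = -6.03×10⁻⁸ J.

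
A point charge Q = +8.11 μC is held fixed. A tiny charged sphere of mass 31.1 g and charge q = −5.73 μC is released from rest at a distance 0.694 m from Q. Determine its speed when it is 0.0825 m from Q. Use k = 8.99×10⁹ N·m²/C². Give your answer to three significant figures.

Only the electrostatic force acts, so mechanical energy is conserved: ½mv² = U₁ − U₂ = kQq(1/r₁ − 1/r₂).
U₁ − U₂ = (8.99×10⁹ N·m²/C²)(8.11×10⁻⁶ C)(-5.73×10⁻⁶ C)(1/0.694 − 1/0.0825) = 4.46 J.
v = √(2·4.46/0.0311) = 16.9 m/s.

16.9 m/s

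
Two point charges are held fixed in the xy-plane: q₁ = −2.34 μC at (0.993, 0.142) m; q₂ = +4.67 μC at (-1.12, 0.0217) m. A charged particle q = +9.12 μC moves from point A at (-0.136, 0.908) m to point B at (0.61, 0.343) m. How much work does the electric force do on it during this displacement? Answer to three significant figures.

0.374 J

The work done by the electric force is W_field = −ΔU = −q(V_B − V_A) = q(V_A − V_B).
At A: distances to the source charges are 1.36 m, 1.32 m; V_A = Σ kqᵢ/rᵢ = 1.63×10⁴ V.
At B: distances to the source charges are 0.433 m, 1.76 m; V_B = Σ kqᵢ/rᵢ = -2.48×10⁴ V.
ΔV = V_B − V_A = -4.11×10⁴ V.
W_field = −qΔV = −(9.12×10⁻⁶ C)(-4.11×10⁴ V) = 0.374 J.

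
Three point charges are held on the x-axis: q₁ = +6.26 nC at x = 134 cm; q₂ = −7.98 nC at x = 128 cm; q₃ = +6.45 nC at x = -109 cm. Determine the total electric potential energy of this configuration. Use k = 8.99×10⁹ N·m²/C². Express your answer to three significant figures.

-7.53×10⁻⁶ J

The work to assemble the configuration equals its total potential energy, U = Σ kqᵢqⱼ/rᵢⱼ over all pairs.
Pair separations: r₁₂ = 0.0600 m, r₁₃ = 2.43 m, r₂₃ = 2.37 m.
U = (-7.48×10⁻⁶) + (1.49×10⁻⁷) + (-1.95×10⁻⁷) = -7.53×10⁻⁶ J.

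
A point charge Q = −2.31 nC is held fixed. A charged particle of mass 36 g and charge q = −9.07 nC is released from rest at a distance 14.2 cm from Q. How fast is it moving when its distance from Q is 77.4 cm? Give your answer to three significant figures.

7.76×10⁻³ m/s

Only the electrostatic force acts, so mechanical energy is conserved: ½mv² = U₁ − U₂ = kQq(1/r₁ − 1/r₂).
U₁ − U₂ = (8.99×10⁹ N·m²/C²)(-2.31×10⁻⁹ C)(-9.07×10⁻⁹ C)(1/0.142 − 1/0.774) = 1.08×10⁻⁶ J.
v = √(2·1.08×10⁻⁶/0.0360) = 7.76×10⁻³ m/s.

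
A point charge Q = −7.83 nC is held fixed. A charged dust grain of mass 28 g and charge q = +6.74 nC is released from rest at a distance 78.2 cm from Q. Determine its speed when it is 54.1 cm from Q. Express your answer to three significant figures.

Only the electrostatic force acts, so mechanical energy is conserved: ½mv² = U₁ − U₂ = kQq(1/r₁ − 1/r₂).
U₁ − U₂ = (8.99×10⁹ N·m²/C²)(-7.83×10⁻⁹ C)(6.74×10⁻⁹ C)(1/0.782 − 1/0.541) = 2.70×10⁻⁷ J.
v = √(2·2.70×10⁻⁷/0.0280) = 4.39×10⁻³ m/s.

4.39×10⁻³ m/s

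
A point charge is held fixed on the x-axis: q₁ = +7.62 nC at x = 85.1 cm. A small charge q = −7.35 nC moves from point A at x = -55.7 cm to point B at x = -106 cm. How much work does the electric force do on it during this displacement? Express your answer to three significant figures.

The work done by the electric force is W_field = −ΔU = −q(V_B − V_A) = q(V_A − V_B).
At A: distance to the source charge is 1.41 m; V_A = kq₁/r = 48.7 V.
At B: distance to the source charge is 1.91 m; V_B = kq₁/r = 35.8 V.
ΔV = V_B − V_A = -12.8 V.
W_field = −qΔV = −(-7.35×10⁻⁹ C)(-12.8 V) = -9.41×10⁻⁸ J.

-9.41×10⁻⁸ J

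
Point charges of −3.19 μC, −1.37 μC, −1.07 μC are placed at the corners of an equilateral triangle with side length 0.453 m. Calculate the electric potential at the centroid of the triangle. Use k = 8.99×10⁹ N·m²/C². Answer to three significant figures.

Electric potential is a scalar, so the contributions from each charge add algebraically: V = Σ kqᵢ/rᵢ.
The distance from each vertex to the centroid is a/√3 = 0.262 m.
V = k[(-3.19×10⁻⁶)/(0.262) + (-1.37×10⁻⁶)/(0.262) + (-1.07×10⁻⁶)/(0.262)] = -1.94×10⁵ V.

-1.94×10⁵ V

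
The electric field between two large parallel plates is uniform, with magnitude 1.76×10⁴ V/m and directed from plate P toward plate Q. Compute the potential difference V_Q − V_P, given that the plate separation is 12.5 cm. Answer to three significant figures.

In a uniform field, potential decreases in the direction of E: ΔV = −E·d for a displacement d parallel to E.
Going from P to Q is a displacement of 12.5 cm along the field, so V_Q − V_P = −Ed = -2200 V.

-2200 V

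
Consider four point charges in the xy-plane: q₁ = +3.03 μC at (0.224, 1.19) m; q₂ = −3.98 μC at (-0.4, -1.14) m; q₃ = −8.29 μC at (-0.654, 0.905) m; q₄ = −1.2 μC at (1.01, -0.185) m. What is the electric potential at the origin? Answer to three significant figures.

-8.44×10⁴ V

Electric potential is a scalar, so the contributions from each charge add algebraically: V = Σ kqᵢ/rᵢ.
Distances from the field point to each charge: r₁ = 1.21 m, r₂ = 1.21 m, r₃ = 1.12 m, r₄ = 1.03 m.
V = k[(3.03×10⁻⁶)/(1.21) + (-3.98×10⁻⁶)/(1.21) + (-8.29×10⁻⁶)/(1.12) + (-1.20×10⁻⁶)/(1.03)] = -8.44×10⁴ V.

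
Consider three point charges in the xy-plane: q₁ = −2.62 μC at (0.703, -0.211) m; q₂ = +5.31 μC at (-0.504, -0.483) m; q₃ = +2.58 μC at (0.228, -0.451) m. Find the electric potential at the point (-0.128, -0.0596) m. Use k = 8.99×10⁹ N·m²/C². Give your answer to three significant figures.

Electric potential is a scalar, so the contributions from each charge add algebraically: V = Σ kqᵢ/rᵢ.
Distances from the field point to each charge: r₁ = 0.845 m, r₂ = 0.566 m, r₃ = 0.529 m.
V = k[(-2.62×10⁻⁶)/(0.845) + (5.31×10⁻⁶)/(0.566) + (2.58×10⁻⁶)/(0.529)] = 1.00×10⁵ V.

1.00×10⁵ V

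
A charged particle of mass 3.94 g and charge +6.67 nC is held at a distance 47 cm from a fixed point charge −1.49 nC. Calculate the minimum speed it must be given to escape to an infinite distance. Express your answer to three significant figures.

To just escape, total mechanical energy must reach zero at infinity: ½mv²_min + U = 0, so ½mv²_min = −U = |kQq|/r.
|U| = |kQq|/r = (8.99×10⁹ N·m²/C²)(1.49×10⁻⁹)(6.67×10⁻⁹)/(0.470) = 1.90×10⁻⁷ J.
v_min = √(2|U|/m) = √(2·1.90×10⁻⁷/3.94×10⁻³) = 9.82×10⁻³ m/s.

9.82×10⁻³ m/s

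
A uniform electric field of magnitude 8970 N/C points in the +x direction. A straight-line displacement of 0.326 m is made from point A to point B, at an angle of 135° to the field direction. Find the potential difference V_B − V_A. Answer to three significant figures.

Only the component of displacement along E changes the potential: ΔV = −E·d·cosθ.
ΔV = −(8970 V/m)(0.326 m)cos135° = 2070 V.

2070 V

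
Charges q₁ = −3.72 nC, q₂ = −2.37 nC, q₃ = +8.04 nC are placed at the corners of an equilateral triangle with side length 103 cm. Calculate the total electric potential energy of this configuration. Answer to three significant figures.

-3.50×10⁻⁷ J

The work to assemble the configuration equals its total potential energy, U = Σ kqᵢqⱼ/rᵢⱼ over all pairs.
All three pair separations equal the side length, 1.03 m.
U = (7.70×10⁻⁸) + (-2.61×10⁻⁷) + (-1.66×10⁻⁷) = -3.50×10⁻⁷ J.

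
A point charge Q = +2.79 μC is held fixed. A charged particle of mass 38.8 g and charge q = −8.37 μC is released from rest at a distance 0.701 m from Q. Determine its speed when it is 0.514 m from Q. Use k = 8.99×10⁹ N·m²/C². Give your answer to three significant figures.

2.37 m/s

Only the electrostatic force acts, so mechanical energy is conserved: ½mv² = U₁ − U₂ = kQq(1/r₁ − 1/r₂).
U₁ − U₂ = (8.99×10⁹ N·m²/C²)(2.79×10⁻⁶ C)(-8.37×10⁻⁶ C)(1/0.701 − 1/0.514) = 0.109 J.
v = √(2·0.109/0.0388) = 2.37 m/s.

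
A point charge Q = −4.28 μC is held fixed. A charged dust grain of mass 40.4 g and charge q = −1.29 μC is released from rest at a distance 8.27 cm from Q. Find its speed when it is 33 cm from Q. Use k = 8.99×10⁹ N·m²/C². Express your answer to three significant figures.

4.72 m/s

Only the electrostatic force acts, so mechanical energy is conserved: ½mv² = U₁ − U₂ = kQq(1/r₁ − 1/r₂).
U₁ − U₂ = (8.99×10⁹ N·m²/C²)(-4.28×10⁻⁶ C)(-1.29×10⁻⁶ C)(1/0.0827 − 1/0.330) = 0.450 J.
v = √(2·0.450/0.0404) = 4.72 m/s.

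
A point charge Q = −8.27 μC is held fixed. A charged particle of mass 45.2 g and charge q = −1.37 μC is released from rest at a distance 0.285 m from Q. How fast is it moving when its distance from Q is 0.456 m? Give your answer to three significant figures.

Only the electrostatic force acts, so mechanical energy is conserved: ½mv² = U₁ − U₂ = kQq(1/r₁ − 1/r₂).
U₁ − U₂ = (8.99×10⁹ N·m²/C²)(-8.27×10⁻⁶ C)(-1.37×10⁻⁶ C)(1/0.285 − 1/0.456) = 0.134 J.
v = √(2·0.134/0.0452) = 2.44 m/s.

2.44 m/s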